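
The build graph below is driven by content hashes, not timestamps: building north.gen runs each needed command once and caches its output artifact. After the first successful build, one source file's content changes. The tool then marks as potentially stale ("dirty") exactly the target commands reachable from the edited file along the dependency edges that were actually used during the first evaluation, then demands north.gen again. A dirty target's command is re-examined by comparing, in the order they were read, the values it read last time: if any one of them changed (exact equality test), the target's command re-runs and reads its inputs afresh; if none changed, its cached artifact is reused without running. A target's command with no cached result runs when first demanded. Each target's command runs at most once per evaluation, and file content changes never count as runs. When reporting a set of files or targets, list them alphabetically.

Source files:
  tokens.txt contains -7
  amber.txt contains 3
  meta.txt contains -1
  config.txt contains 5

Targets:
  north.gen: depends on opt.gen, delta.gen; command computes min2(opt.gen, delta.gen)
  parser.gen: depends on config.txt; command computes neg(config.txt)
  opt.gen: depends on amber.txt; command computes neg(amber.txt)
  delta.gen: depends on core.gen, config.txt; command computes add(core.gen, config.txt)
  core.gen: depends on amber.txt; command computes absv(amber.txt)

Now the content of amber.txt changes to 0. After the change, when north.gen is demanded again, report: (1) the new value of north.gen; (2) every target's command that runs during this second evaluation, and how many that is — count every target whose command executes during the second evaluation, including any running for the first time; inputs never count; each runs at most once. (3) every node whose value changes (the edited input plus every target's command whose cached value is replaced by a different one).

Initial pass — values computed on the first demand:
  core.gen = absv(3) = 3
  delta.gen = add(3, 5) = 8
  opt.gen = neg(3) = -3
  north.gen = min2(-3, 8) = -3

Second demand — change propagation:
  core.gen: re-runs because amber.txt 3->0; new result 0.
  delta.gen: re-runs because core.gen 3->0; new result 5.
  opt.gen: re-runs because amber.txt 3->0; new result 0.
  north.gen: re-runs because opt.gen -3->0; delta.gen 8->5; new result 0.

north.gen now evaluates to 0.
Run set: core.gen, delta.gen, north.gen, opt.gen (4 run).
Changed values: amber.txt, core.gen, delta.gen, north.gen, opt.gen.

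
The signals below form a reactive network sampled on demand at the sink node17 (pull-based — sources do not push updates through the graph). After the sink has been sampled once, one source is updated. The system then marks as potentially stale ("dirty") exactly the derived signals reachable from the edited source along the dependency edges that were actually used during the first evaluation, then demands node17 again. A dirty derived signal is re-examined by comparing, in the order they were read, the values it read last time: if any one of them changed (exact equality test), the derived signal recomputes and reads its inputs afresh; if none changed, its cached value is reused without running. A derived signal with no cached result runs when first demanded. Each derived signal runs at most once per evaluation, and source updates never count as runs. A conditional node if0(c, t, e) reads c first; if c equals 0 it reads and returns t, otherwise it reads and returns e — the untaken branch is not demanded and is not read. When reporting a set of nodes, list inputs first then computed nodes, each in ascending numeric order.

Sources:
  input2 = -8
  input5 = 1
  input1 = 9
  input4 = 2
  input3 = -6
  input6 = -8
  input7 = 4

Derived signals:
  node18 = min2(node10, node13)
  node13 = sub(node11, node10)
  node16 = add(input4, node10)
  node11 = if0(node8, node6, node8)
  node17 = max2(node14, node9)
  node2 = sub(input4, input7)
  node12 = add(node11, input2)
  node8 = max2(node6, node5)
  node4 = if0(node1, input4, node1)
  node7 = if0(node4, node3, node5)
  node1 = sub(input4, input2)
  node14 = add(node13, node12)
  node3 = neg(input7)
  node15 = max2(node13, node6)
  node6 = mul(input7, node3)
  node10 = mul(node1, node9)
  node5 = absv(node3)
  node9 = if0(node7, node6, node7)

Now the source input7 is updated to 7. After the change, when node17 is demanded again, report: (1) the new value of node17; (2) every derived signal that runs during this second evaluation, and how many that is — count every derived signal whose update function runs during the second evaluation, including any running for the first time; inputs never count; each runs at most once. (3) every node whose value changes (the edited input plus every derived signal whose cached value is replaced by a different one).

Initial pass — values computed on the first demand:
  node1 = sub(2, -8) = 10
  node3 = neg(4) = -4
  node4 = if0(node1=10 -> else branch node1) = 10
  node5 = absv(-4) = 4
  node6 = mul(4, -4) = -16
  node7 = if0(node4=10 -> else branch node5) = 4
  node8 = max2(-16, 4) = 4
  node9 = if0(node7=4 -> else branch node7) = 4
  node10 = mul(10, 4) = 40
  node11 = if0(node8=4 -> else branch node8) = 4
  node12 = add(4, -8) = -4
  node13 = sub(4, 40) = -36
  node14 = add(-36, -4) = -40
  node17 = max2(-40, 4) = 4

Second demand — change propagation:
  node3: re-runs because input7 4->7; new result -7.
  node5: re-runs because node3 -4->-7; new result 7.
  node6: re-runs because input7 4->7; node3 -4->-7; new result -49.
  node7: re-runs because node5 4->7; new result 7.
  node8: re-runs because node6 -16->-49; node5 4->7; new result 7.
  node9: re-runs because node7 4->7; node7 4->7; new result 7.
  node10: re-runs because node9 4->7; new result 70.
  node11: re-runs because node8 4->7; node8 4->7; new result 7.
  node12: re-runs because node11 4->7; new result -1.
  node13: re-runs because node11 4->7; node10 40->70; new result -63.
  node14: re-runs because node13 -36->-63; node12 -4->-1; new result -64.
  node17: re-runs because node14 -40->-64; node9 4->7; new result 7.

node17 now evaluates to 7.
Run set: node3, node5, node6, node7, node8, node9, node10, node11, node12, node13, node14, node17 (12 run).
Changed values: input7, node3, node5, node6, node7, node8, node9, node10, node11, node12, node13, node14, node17.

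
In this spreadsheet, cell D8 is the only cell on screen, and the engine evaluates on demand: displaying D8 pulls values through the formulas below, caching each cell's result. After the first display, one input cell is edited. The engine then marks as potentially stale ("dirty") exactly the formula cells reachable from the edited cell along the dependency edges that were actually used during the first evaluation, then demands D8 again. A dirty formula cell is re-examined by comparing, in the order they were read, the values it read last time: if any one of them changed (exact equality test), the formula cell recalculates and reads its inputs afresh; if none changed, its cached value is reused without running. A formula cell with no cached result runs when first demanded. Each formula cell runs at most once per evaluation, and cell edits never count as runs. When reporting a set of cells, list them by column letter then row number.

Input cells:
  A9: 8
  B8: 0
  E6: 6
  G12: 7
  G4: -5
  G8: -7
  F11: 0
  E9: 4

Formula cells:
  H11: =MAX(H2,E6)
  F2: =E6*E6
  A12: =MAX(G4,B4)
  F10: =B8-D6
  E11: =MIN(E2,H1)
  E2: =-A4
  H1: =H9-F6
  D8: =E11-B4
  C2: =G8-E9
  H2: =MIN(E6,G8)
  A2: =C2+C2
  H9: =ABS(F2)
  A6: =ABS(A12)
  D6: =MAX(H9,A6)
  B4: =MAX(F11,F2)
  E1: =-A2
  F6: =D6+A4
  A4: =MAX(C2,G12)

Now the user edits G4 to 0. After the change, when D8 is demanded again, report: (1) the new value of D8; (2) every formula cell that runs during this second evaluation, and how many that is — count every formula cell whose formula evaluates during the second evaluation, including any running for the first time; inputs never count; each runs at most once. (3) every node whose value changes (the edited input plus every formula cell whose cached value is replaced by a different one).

Initial pass — values computed on the first demand:
  C2 = -7 - 4 = -11
  A4 = MAX(-11, 7) = 7
  E2 = -(7) = -7
  F2 = 6 * 6 = 36
  B4 = MAX(0, 36) = 36
  A12 = MAX(-5, 36) = 36
  A6 = ABS(36) = 36
  H9 = ABS(36) = 36
  D6 = MAX(36, 36) = 36
  F6 = 36 + 7 = 43
  H1 = 36 - 43 = -7
  E11 = MIN(-7, -7) = -7
  D8 = -7 - 36 = -43

Second demand — change propagation:
  A12: re-runs because G4 -5->0; new result 36 (unchanged).
  A6: re-examined; everything it read last time is the same (A12 unchanged) — cache 36 kept, no run.
  D6: re-examined; everything it read last time is the same (H9 unchanged, A6 unchanged) — cache 36 kept, no run.
  F6: re-examined; everything it read last time is the same (D6 unchanged, A4 unchanged) — cache 43 kept, no run.
  H1: re-examined; everything it read last time is the same (H9 unchanged, F6 unchanged) — cache -7 kept, no run.
  E11: re-examined; everything it read last time is the same (E2 unchanged, H1 unchanged) — cache -7 kept, no run.
  D8: re-examined; everything it read last time is the same (E11 unchanged, B4 unchanged) — cache -43 kept, no run.

The important point: A12 recomputes to an identical value, and the output ends up unchanged.

D8 now evaluates to -43.
Run set: A12 (1 run).
Changed values: G4.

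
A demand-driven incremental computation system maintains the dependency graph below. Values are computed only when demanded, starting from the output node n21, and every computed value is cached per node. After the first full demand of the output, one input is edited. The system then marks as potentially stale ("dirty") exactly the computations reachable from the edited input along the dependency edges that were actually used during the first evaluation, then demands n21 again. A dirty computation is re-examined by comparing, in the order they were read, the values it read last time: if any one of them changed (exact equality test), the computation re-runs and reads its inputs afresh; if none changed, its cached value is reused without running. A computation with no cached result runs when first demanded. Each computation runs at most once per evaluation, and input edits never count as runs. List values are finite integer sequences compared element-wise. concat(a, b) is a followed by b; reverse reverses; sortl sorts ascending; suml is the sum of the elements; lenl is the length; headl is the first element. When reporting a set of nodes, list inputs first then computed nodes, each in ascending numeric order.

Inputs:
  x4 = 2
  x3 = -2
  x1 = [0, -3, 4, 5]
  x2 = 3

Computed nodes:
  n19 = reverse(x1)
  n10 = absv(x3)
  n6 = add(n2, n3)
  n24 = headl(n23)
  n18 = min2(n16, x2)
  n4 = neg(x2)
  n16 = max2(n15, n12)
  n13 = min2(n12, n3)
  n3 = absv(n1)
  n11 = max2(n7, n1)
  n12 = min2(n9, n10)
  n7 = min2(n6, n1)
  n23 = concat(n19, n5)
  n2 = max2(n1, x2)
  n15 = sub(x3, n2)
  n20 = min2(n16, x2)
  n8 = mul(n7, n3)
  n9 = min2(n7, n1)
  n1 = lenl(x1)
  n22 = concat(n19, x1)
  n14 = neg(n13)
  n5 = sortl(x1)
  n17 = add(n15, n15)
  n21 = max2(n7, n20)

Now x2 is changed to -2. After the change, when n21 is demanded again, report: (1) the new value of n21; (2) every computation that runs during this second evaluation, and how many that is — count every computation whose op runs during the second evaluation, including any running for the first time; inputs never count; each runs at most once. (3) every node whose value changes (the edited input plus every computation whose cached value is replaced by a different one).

First evaluation (everything demanded from the output):
  n1 = lenl([0, -3, 4, 5]) = 4
  n2 = max2(4, 3) = 4
  n3 = absv(4) = 4
  n6 = add(4, 4) = 8
  n7 = min2(8, 4) = 4
  n9 = min2(4, 4) = 4
  n10 = absv(-2) = 2
  n12 = min2(4, 2) = 2
  n15 = sub(-2, 4) = -6
  n16 = max2(-6, 2) = 2
  n20 = min2(2, 3) = 2
  n21 = max2(4, 2) = 4

Propagation after the edit:
  n2: runs — x2 3->-2; result 4 (same value as before).
  n6: checked — values it read are unchanged (n2 unchanged, n3 unchanged); reused cached 8 without running.
  n7: checked — values it read are unchanged (n6 unchanged, n1 unchanged); reused cached 4 without running.
  n9: checked — values it read are unchanged (n7 unchanged, n1 unchanged); reused cached 4 without running.
  n12: checked — values it read are unchanged (n9 unchanged, n10 unchanged); reused cached 2 without running.
  n15: checked — values it read are unchanged (x3 unchanged, n2 unchanged); reused cached -6 without running.
  n16: checked — values it read are unchanged (n15 unchanged, n12 unchanged); reused cached 2 without running.
  n20: runs — x2 3->-2; result -2.
  n21: runs — n20 2->-2; result 4 (same value as before).

Key observation: the cutoff stops propagation at n6 — its inputs' values are unchanged, so it reuses its cache.

New value of n21: 4.
Computations that run: n2, n20, n21 — 3 in total.
Values that change: x2, n20.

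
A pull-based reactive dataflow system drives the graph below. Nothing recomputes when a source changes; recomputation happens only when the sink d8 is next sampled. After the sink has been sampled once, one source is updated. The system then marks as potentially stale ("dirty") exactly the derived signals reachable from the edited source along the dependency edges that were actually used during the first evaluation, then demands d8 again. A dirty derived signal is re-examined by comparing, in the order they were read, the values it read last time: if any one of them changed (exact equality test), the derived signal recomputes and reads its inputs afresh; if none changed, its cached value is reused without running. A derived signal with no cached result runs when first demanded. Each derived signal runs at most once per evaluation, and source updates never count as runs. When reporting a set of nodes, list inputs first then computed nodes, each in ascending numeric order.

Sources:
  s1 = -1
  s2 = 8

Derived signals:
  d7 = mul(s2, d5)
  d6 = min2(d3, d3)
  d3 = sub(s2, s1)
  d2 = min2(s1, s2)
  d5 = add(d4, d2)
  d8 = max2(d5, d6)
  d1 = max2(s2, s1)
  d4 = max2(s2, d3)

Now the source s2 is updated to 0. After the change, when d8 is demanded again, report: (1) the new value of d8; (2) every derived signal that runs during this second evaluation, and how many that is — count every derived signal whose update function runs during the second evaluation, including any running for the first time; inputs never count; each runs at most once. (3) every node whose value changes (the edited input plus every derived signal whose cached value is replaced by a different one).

New value of d8: 1.
Derived signals that run: d2, d3, d4, d5, d6, d8 — 6 in total.
Values that change: s2, d3, d4, d5, d6, d8.

First evaluation (everything demanded from the output):
  d2 = min2(-1, 8) = -1
  d3 = sub(8, -1) = 9
  d4 = max2(8, 9) = 9
  d5 = add(9, -1) = 8
  d6 = min2(9, 9) = 9
  d8 = max2(8, 9) = 9

Propagation after the edit:
  d2: runs — s2 8->0; result -1 (same value as before).
  d3: runs — s2 8->0; result 1.
  d4: runs — s2 8->0; d3 9->1; result 1.
  d5: runs — d4 9->1; result 0.
  d6: runs — d3 9->1; d3 9->1; result 1.
  d8: runs — d5 8->0; d6 9->1; result 1.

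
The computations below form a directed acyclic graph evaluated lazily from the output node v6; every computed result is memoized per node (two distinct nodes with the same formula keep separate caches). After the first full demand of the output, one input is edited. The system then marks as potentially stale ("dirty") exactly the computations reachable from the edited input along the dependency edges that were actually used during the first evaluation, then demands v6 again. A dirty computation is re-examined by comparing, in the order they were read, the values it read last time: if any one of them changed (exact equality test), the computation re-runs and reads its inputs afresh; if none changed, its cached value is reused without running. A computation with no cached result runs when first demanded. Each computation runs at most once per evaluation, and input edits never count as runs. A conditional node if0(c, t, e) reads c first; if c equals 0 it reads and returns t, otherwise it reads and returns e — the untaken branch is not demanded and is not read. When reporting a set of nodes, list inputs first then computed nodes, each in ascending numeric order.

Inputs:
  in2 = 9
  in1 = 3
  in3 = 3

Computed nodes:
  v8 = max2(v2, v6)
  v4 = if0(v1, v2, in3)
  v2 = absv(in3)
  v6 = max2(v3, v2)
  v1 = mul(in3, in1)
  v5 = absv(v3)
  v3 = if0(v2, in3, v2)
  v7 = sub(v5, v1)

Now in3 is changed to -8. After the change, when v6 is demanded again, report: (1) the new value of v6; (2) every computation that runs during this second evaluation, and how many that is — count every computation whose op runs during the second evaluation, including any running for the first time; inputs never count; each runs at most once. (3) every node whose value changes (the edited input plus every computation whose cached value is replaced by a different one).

Demanding v6 again yields 8.
3 computations run: v2, v3, v6.
The nodes whose values change: in3, v2, v3, v6.

First demand of the output computes:
  v2 = absv(3) = 3
  v3 = if0(v2=3 -> else branch v2) = 3
  v6 = max2(3, 3) = 3

After the edit, cleaning proceeds:
  v2: a read changed (in3 3->-8) — executes, giving 8.
  v3: a read changed (v2 3->8; v2 3->8) — executes, giving 8.
  v6: a read changed (v3 3->8; v2 3->8) — executes, giving 8.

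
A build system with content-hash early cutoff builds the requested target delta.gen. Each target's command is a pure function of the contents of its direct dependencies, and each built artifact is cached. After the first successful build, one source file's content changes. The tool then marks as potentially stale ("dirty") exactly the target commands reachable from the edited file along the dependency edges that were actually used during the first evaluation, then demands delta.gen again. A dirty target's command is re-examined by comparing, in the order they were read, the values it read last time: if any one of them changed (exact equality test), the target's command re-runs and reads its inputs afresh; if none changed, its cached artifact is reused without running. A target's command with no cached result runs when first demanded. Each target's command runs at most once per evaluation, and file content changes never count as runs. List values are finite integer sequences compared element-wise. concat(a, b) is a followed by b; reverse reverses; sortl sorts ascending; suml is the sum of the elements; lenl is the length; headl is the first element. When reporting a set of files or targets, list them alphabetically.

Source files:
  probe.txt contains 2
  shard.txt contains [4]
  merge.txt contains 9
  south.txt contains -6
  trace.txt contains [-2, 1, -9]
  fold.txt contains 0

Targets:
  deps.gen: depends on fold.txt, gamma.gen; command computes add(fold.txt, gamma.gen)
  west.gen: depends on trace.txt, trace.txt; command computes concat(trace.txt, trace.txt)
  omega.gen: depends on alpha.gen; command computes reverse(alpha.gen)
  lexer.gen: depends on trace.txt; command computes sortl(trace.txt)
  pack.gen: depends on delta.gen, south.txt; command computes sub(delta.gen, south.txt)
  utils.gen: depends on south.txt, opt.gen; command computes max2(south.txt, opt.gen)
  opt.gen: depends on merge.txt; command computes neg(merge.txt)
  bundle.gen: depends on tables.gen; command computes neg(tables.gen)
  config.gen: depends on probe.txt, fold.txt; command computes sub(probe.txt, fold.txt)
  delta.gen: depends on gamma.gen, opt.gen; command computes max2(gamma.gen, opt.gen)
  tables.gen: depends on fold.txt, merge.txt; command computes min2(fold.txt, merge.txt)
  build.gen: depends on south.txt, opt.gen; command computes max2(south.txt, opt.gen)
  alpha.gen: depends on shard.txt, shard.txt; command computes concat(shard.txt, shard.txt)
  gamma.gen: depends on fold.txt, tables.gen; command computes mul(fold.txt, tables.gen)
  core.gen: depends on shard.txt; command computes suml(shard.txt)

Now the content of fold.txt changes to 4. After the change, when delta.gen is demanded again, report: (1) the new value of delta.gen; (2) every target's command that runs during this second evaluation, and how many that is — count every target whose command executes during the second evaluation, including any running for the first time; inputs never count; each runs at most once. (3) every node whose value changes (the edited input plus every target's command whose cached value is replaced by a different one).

First evaluation (everything demanded from the output):
  opt.gen = neg(9) = -9
  tables.gen = min2(0, 9) = 0
  gamma.gen = mul(0, 0) = 0
  delta.gen = max2(0, -9) = 0

Propagation after the edit:
  tables.gen: runs — fold.txt 0->4; result 4.
  gamma.gen: runs — fold.txt 0->4; tables.gen 0->4; result 16.
  delta.gen: runs — gamma.gen 0->16; result 16.

New value of delta.gen: 16.
Target commands that run: delta.gen, gamma.gen, tables.gen — 3 in total.
Values that change: delta.gen, fold.txt, gamma.gen, tables.gen.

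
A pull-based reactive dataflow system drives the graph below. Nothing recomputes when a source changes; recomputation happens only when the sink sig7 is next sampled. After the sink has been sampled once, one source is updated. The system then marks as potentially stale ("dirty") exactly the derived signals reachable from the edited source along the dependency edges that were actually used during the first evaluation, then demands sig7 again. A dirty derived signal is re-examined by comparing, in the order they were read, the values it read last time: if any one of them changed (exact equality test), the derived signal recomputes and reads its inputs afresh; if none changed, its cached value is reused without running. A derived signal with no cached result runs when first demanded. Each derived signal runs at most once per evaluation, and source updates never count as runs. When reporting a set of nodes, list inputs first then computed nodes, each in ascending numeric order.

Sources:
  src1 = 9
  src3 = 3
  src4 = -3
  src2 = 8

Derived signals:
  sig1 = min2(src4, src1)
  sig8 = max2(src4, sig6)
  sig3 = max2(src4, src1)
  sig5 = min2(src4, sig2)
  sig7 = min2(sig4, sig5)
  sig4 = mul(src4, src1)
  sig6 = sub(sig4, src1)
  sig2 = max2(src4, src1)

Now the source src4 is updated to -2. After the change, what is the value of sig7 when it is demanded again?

First evaluation (everything demanded from the output):
  sig2 = max2(-3, 9) = 9
  sig4 = mul(-3, 9) = -27
  sig5 = min2(-3, 9) = -3
  sig7 = min2(-27, -3) = -27

Propagation after the edit:
  sig2: runs — src4 -3->-2; result 9 (same value as before).
  sig4: runs — src4 -3->-2; result -18.
  sig5: runs — src4 -3->-2; result -2.
  sig7: runs — sig4 -27->-18; sig5 -3->-2; result -18.

New value of sig7: -18.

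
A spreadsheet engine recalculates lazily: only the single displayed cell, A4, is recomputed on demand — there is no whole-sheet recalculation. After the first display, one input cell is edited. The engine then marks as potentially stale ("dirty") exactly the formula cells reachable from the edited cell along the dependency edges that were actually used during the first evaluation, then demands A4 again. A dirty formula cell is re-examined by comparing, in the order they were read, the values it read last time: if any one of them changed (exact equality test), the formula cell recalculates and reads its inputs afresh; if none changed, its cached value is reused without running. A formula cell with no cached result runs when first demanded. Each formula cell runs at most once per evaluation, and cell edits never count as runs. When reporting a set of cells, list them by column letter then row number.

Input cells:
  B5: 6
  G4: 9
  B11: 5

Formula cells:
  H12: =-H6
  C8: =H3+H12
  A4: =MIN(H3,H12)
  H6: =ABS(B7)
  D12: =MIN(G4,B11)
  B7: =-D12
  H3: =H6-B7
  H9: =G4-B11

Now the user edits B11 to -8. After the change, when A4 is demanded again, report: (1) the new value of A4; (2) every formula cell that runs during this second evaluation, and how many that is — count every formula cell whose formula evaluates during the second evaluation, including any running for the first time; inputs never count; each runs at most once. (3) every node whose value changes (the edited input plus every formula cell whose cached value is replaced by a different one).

New value of A4: -8.
Formula cells that run: A4, B7, D12, H3, H6, H12 — 6 in total.
Values that change: A4, B7, B11, D12, H3, H6, H12.

First evaluation (everything demanded from the output):
  D12 = MIN(9, 5) = 5
  B7 = -(5) = -5
  H6 = ABS(-5) = 5
  H3 = 5 - -5 = 10
  H12 = -(5) = -5
  A4 = MIN(10, -5) = -5

Propagation after the edit:
  D12: runs — B11 5->-8; result -8.
  B7: runs — D12 5->-8; result 8.
  H6: runs — B7 -5->8; result 8.
  H3: runs — H6 5->8; B7 -5->8; result 0.
  H12: runs — H6 5->8; result -8.
  A4: runs — H3 10->0; H12 -5->-8; result -8.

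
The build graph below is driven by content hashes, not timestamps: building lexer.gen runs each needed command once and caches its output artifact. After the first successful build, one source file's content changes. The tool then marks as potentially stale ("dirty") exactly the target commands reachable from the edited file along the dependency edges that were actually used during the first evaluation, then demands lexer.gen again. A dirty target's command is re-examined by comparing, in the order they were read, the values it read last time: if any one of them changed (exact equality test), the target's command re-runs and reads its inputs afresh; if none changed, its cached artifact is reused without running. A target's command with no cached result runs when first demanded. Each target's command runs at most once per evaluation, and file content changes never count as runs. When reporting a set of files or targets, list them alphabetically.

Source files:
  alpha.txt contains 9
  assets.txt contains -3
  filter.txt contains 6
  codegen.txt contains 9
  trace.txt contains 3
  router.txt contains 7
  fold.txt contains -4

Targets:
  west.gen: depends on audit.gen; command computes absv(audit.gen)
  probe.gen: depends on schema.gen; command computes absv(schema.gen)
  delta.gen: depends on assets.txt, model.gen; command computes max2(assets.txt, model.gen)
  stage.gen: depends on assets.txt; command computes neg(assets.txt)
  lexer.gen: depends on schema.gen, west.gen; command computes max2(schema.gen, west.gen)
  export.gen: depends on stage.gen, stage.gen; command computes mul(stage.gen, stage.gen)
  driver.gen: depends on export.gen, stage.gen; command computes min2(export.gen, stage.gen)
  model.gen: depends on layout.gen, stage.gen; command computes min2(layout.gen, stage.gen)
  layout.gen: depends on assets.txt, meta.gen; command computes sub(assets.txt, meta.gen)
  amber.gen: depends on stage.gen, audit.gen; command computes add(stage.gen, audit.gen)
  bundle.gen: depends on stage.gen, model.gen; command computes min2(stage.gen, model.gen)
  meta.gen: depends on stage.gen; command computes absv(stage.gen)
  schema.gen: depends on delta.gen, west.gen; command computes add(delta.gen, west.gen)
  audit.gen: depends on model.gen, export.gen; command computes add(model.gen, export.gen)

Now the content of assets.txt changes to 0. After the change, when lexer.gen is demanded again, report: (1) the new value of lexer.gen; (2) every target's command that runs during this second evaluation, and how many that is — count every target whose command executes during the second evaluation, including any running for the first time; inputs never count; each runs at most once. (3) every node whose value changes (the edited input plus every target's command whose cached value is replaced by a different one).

lexer.gen now evaluates to 0.
Run set: audit.gen, delta.gen, export.gen, layout.gen, lexer.gen, meta.gen, model.gen, schema.gen, stage.gen, west.gen (10 run).
Changed values: assets.txt, audit.gen, delta.gen, export.gen, layout.gen, lexer.gen, meta.gen, model.gen, stage.gen, west.gen.

Initial pass — values computed on the first demand:
  stage.gen = neg(-3) = 3
  export.gen = mul(3, 3) = 9
  meta.gen = absv(3) = 3
  layout.gen = sub(-3, 3) = -6
  model.gen = min2(-6, 3) = -6
  audit.gen = add(-6, 9) = 3
  delta.gen = max2(-3, -6) = -3
  west.gen = absv(3) = 3
  schema.gen = add(-3, 3) = 0
  lexer.gen = max2(0, 3) = 3

Second demand — change propagation:
  stage.gen: re-runs because assets.txt -3->0; new result 0.
  export.gen: re-runs because stage.gen 3->0; stage.gen 3->0; new result 0.
  meta.gen: re-runs because stage.gen 3->0; new result 0.
  layout.gen: re-runs because assets.txt -3->0; meta.gen 3->0; new result 0.
  model.gen: re-runs because layout.gen -6->0; stage.gen 3->0; new result 0.
  audit.gen: re-runs because model.gen -6->0; export.gen 9->0; new result 0.
  delta.gen: re-runs because assets.txt -3->0; model.gen -6->0; new result 0.
  west.gen: re-runs because audit.gen 3->0; new result 0.
  schema.gen: re-runs because delta.gen -3->0; west.gen 3->0; new result 0 (unchanged).
  lexer.gen: re-runs because west.gen 3->0; new result 0.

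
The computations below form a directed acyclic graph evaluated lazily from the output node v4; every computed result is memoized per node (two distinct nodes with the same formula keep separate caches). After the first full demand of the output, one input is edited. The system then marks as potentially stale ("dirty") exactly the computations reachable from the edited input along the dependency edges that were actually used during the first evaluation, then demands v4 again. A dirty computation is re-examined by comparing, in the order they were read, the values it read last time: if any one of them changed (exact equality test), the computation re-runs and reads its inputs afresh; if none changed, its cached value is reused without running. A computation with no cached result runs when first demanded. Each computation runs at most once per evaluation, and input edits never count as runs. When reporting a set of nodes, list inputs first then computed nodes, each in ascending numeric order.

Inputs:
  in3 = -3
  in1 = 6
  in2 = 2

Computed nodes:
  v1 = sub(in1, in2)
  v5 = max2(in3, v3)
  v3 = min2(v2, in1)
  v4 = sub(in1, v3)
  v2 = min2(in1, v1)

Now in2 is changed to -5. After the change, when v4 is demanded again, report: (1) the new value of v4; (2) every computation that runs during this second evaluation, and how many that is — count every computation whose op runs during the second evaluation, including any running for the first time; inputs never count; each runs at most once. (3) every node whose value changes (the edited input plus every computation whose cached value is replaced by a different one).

Demanding v4 again yields 0.
4 computations run: v1, v2, v3, v4.
The nodes whose values change: in2, v1, v2, v3, v4.

First demand of the output computes:
  v1 = sub(6, 2) = 4
  v2 = min2(6, 4) = 4
  v3 = min2(4, 6) = 4
  v4 = sub(6, 4) = 2

After the edit, cleaning proceeds:
  v1: a read changed (in2 2->-5) — executes, giving 11.
  v2: a read changed (v1 4->11) — executes, giving 6.
  v3: a read changed (v2 4->6) — executes, giving 6.
  v4: a read changed (v3 4->6) — executes, giving 0.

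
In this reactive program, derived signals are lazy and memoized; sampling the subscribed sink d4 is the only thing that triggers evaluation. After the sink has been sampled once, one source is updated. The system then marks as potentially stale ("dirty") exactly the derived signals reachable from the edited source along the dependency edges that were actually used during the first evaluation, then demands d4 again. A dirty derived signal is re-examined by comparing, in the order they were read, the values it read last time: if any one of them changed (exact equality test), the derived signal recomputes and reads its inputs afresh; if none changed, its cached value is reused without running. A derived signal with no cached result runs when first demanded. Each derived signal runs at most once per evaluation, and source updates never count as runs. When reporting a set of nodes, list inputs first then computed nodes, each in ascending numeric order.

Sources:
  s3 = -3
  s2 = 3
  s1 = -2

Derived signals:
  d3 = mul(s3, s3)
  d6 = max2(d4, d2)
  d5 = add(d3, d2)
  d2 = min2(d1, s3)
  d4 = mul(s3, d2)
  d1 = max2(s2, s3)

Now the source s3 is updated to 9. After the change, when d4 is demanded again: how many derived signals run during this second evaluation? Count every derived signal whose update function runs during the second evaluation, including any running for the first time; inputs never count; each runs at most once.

First demand of the output computes:
  d1 = max2(3, -3) = 3
  d2 = min2(3, -3) = -3
  d4 = mul(-3, -3) = 9

After the edit, cleaning proceeds:
  d1: a read changed (s3 -3->9) — executes, giving 9.
  d2: a read changed (d1 3->9; s3 -3->9) — executes, giving 9.
  d4: a read changed (s3 -3->9; d2 -3->9) — executes, giving 81.

3 derived signals run: d1, d2, d4.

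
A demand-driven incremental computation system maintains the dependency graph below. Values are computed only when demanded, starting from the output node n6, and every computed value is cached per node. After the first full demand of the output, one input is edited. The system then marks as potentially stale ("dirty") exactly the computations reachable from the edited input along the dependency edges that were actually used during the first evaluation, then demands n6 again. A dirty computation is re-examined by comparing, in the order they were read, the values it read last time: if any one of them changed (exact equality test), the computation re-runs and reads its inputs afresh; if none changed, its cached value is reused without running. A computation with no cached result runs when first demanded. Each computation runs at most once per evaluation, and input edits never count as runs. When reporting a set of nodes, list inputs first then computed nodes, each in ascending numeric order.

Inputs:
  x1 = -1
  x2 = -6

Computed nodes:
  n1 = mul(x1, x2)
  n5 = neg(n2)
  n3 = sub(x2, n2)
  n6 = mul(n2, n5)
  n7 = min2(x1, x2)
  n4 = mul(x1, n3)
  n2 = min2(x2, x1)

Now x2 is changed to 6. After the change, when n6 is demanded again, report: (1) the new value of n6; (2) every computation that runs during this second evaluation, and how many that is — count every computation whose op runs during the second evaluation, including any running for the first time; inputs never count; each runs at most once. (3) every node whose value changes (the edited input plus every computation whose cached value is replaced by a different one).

First evaluation (everything demanded from the output):
  n2 = min2(-6, -1) = -6
  n5 = neg(-6) = 6
  n6 = mul(-6, 6) = -36

Propagation after the edit:
  n2: runs — x2 -6->6; result -1.
  n5: runs — n2 -6->-1; result 1.
  n6: runs — n2 -6->-1; n5 6->1; result -1.

New value of n6: -1.
Computations that run: n2, n5, n6 — 3 in total.
Values that change: x2, n2, n5, n6.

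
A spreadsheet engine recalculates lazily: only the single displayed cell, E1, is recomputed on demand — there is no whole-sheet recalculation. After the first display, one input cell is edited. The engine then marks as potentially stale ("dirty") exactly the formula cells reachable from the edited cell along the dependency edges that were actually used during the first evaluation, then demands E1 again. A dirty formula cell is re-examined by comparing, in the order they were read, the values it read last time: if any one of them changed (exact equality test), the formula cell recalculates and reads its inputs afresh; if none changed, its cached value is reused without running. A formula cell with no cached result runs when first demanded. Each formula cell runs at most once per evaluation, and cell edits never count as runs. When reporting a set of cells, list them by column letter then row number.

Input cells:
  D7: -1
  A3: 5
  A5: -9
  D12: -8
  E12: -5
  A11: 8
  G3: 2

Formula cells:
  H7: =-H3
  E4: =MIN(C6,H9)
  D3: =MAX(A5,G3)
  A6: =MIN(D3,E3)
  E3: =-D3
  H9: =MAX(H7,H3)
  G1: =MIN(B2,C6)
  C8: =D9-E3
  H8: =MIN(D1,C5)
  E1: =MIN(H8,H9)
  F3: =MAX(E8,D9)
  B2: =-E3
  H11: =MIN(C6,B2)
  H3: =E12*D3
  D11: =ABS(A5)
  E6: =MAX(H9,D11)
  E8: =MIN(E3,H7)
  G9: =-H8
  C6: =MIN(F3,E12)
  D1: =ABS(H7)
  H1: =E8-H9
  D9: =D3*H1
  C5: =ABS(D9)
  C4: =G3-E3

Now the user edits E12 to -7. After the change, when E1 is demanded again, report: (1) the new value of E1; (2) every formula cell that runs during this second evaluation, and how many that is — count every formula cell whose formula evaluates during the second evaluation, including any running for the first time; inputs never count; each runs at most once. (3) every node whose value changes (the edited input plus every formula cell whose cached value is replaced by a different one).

First evaluation (everything demanded from the output):
  D3 = MAX(-9, 2) = 2
  E3 = -(2) = -2
  H3 = -5 * 2 = -10
  H7 = -(-10) = 10
  D1 = ABS(10) = 10
  E8 = MIN(-2, 10) = -2
  H9 = MAX(10, -10) = 10
  H1 = -2 - 10 = -12
  D9 = 2 * -12 = -24
  C5 = ABS(-24) = 24
  H8 = MIN(10, 24) = 10
  E1 = MIN(10, 10) = 10

Propagation after the edit:
  H3: runs — E12 -5->-7; result -14.
  H7: runs — H3 -10->-14; result 14.
  D1: runs — H7 10->14; result 14.
  E8: runs — H7 10->14; result -2 (same value as before).
  H9: runs — H7 10->14; H3 -10->-14; result 14.
  H1: runs — H9 10->14; result -16.
  D9: runs — H1 -12->-16; result -32.
  C5: runs — D9 -24->-32; result 32.
  H8: runs — D1 10->14; C5 24->32; result 14.
  E1: runs — H8 10->14; H9 10->14; result 14.

New value of E1: 14.
Formula cells that run: C5, D1, D9, E1, E8, H1, H3, H7, H8, H9 — 10 in total.
Values that change: C5, D1, D9, E1, E12, H1, H3, H7, H8, H9.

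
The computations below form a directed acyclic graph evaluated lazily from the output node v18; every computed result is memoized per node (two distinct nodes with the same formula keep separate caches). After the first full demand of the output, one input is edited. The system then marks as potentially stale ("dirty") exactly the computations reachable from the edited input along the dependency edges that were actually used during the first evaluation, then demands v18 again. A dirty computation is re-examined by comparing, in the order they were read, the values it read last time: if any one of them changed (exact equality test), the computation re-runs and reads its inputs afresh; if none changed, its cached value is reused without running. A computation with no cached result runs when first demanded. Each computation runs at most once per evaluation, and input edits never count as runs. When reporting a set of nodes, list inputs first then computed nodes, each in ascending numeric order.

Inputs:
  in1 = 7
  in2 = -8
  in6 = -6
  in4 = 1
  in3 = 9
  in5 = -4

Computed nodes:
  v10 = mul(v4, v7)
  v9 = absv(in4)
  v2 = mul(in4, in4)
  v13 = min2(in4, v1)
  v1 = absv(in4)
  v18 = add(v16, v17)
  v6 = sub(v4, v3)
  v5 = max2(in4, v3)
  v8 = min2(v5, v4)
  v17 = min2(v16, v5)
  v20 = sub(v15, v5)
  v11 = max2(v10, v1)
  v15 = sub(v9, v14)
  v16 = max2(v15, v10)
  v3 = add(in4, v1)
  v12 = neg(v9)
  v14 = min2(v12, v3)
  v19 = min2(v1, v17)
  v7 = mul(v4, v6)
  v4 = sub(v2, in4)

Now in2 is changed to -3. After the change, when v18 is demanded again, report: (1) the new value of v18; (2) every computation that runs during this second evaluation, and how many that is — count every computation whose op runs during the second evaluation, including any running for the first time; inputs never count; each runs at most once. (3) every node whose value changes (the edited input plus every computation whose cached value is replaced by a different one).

Demanding v18 again yields 4.
0 computations run: none.
The nodes whose values change: in2.
Note the shortcut — nothing in the graph depends on in2 at all, so no recomputation happens.

First demand of the output computes:
  v1 = absv(1) = 1
  v2 = mul(1, 1) = 1
  v3 = add(1, 1) = 2
  v4 = sub(1, 1) = 0
  v5 = max2(1, 2) = 2
  v6 = sub(0, 2) = -2
  v7 = mul(0, -2) = 0
  v9 = absv(1) = 1
  v10 = mul(0, 0) = 0
  v12 = neg(1) = -1
  v14 = min2(-1, 2) = -1
  v15 = sub(1, -1) = 2
  v16 = max2(2, 0) = 2
  v17 = min2(2, 2) = 2
  v18 = add(2, 2) = 4

After the edit, cleaning proceeds:
  no node depends on in2 at all; the second demand re-runs nothing.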